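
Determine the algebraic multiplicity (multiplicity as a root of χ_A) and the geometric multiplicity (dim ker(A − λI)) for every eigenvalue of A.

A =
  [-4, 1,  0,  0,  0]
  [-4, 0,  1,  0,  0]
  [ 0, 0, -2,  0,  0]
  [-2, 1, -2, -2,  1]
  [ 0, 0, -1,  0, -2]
λ = -2: alg = 5, geom = 2

Step 1 — factor the characteristic polynomial to read off the algebraic multiplicities:
  χ_A(x) = (x + 2)^5

Step 2 — compute geometric multiplicities via the rank-nullity identity g(λ) = n − rank(A − λI):
  rank(A − (-2)·I) = 3, so dim ker(A − (-2)·I) = n − 3 = 2

Summary:
  λ = -2: algebraic multiplicity = 5, geometric multiplicity = 2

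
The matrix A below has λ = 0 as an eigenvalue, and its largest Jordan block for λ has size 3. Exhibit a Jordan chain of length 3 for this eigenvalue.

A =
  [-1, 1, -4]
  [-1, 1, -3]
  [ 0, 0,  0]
A Jordan chain for λ = 0 of length 3:
v_1 = (1, 1, 0)ᵀ
v_2 = (-4, -3, 0)ᵀ
v_3 = (0, 0, 1)ᵀ

Let N = A − (0)·I. We want v_3 with N^3 v_3 = 0 but N^2 v_3 ≠ 0; then v_{j-1} := N · v_j for j = 3, …, 2.

Pick v_3 = (0, 0, 1)ᵀ.
Then v_2 = N · v_3 = (-4, -3, 0)ᵀ.
Then v_1 = N · v_2 = (1, 1, 0)ᵀ.

Sanity check: (A − (0)·I) v_1 = (0, 0, 0)ᵀ = 0. ✓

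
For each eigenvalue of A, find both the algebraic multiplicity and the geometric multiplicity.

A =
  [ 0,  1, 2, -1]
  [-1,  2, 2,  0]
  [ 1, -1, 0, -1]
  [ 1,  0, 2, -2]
λ = 0: alg = 4, geom = 2

Step 1 — factor the characteristic polynomial to read off the algebraic multiplicities:
  χ_A(x) = x^4

Step 2 — compute geometric multiplicities via the rank-nullity identity g(λ) = n − rank(A − λI):
  rank(A − (0)·I) = 2, so dim ker(A − (0)·I) = n − 2 = 2

Summary:
  λ = 0: algebraic multiplicity = 4, geometric multiplicity = 2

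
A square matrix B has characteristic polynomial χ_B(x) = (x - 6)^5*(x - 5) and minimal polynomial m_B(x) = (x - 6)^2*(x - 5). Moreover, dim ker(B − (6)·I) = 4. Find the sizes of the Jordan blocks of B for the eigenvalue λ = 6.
Block sizes for λ = 6: [2, 1, 1, 1]

Step 1 — from the characteristic polynomial, algebraic multiplicity of λ = 6 is 5. From dim ker(B − (6)·I) = 4, there are exactly 4 Jordan blocks for λ = 6.
Step 2 — from the minimal polynomial, the factor (x − 6)^2 tells us the largest block for λ = 6 has size 2.
Step 3 — with total size 5, 4 blocks, and largest block 2, the block sizes (in nonincreasing order) are [2, 1, 1, 1].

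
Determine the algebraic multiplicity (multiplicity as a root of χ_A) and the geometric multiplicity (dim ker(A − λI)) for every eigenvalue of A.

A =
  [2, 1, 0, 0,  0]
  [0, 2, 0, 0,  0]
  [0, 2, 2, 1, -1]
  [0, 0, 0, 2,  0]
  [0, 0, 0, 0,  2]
λ = 2: alg = 5, geom = 3

Step 1 — factor the characteristic polynomial to read off the algebraic multiplicities:
  χ_A(x) = (x - 2)^5

Step 2 — compute geometric multiplicities via the rank-nullity identity g(λ) = n − rank(A − λI):
  rank(A − (2)·I) = 2, so dim ker(A − (2)·I) = n − 2 = 3

Summary:
  λ = 2: algebraic multiplicity = 5, geometric multiplicity = 3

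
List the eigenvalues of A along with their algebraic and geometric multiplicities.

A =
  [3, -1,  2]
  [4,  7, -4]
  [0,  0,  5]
λ = 5: alg = 3, geom = 2

Step 1 — factor the characteristic polynomial to read off the algebraic multiplicities:
  χ_A(x) = (x - 5)^3

Step 2 — compute geometric multiplicities via the rank-nullity identity g(λ) = n − rank(A − λI):
  rank(A − (5)·I) = 1, so dim ker(A − (5)·I) = n − 1 = 2

Summary:
  λ = 5: algebraic multiplicity = 3, geometric multiplicity = 2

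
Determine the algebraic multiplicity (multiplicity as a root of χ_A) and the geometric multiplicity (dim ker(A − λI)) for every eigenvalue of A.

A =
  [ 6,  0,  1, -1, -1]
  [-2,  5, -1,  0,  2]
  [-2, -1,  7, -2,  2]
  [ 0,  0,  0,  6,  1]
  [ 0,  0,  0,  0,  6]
λ = 6: alg = 5, geom = 2

Step 1 — factor the characteristic polynomial to read off the algebraic multiplicities:
  χ_A(x) = (x - 6)^5

Step 2 — compute geometric multiplicities via the rank-nullity identity g(λ) = n − rank(A − λI):
  rank(A − (6)·I) = 3, so dim ker(A − (6)·I) = n − 3 = 2

Summary:
  λ = 6: algebraic multiplicity = 5, geometric multiplicity = 2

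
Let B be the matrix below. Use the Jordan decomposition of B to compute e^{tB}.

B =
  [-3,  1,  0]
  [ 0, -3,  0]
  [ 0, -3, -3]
e^{tB} =
  [exp(-3*t), t*exp(-3*t), 0]
  [0, exp(-3*t), 0]
  [0, -3*t*exp(-3*t), exp(-3*t)]

Strategy: write B = P · J · P⁻¹ where J is a Jordan canonical form, so e^{tB} = P · e^{tJ} · P⁻¹, and e^{tJ} can be computed block-by-block.

B has Jordan form
J =
  [-3,  1,  0]
  [ 0, -3,  0]
  [ 0,  0, -3]
(up to reordering of blocks).

Per-block formulas:
  For a 2×2 Jordan block J_2(-3): exp(t · J_2(-3)) = e^(-3t)·(I + t·N), where N is the 2×2 nilpotent shift.
  For a 1×1 block at λ = -3: exp(t · [-3]) = [e^(-3t)].

After assembling e^{tJ} and conjugating by P, we get:

e^{tB} =
  [exp(-3*t), t*exp(-3*t), 0]
  [0, exp(-3*t), 0]
  [0, -3*t*exp(-3*t), exp(-3*t)]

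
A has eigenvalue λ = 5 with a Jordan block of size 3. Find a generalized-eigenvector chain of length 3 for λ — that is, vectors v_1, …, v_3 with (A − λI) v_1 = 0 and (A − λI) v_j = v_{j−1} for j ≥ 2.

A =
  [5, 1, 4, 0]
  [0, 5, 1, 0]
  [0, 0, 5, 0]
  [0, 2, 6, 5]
A Jordan chain for λ = 5 of length 3:
v_1 = (1, 0, 0, 2)ᵀ
v_2 = (4, 1, 0, 6)ᵀ
v_3 = (0, 0, 1, 0)ᵀ

Let N = A − (5)·I. We want v_3 with N^3 v_3 = 0 but N^2 v_3 ≠ 0; then v_{j-1} := N · v_j for j = 3, …, 2.

Pick v_3 = (0, 0, 1, 0)ᵀ.
Then v_2 = N · v_3 = (4, 1, 0, 6)ᵀ.
Then v_1 = N · v_2 = (1, 0, 0, 2)ᵀ.

Sanity check: (A − (5)·I) v_1 = (0, 0, 0, 0)ᵀ = 0. ✓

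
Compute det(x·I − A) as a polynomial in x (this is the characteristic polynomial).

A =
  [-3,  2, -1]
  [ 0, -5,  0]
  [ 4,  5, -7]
x^3 + 15*x^2 + 75*x + 125

Expanding det(x·I − A) (e.g. by cofactor expansion or by noting that A is similar to its Jordan form J, which has the same characteristic polynomial as A) gives
  χ_A(x) = x^3 + 15*x^2 + 75*x + 125
which factors as (x + 5)^3. The eigenvalues (with algebraic multiplicities) are λ = -5 with multiplicity 3.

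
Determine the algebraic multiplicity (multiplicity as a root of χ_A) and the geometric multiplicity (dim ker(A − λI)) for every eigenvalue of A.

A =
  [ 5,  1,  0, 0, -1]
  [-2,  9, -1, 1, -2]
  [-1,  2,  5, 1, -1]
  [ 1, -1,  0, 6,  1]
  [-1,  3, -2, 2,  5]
λ = 6: alg = 5, geom = 3

Step 1 — factor the characteristic polynomial to read off the algebraic multiplicities:
  χ_A(x) = (x - 6)^5

Step 2 — compute geometric multiplicities via the rank-nullity identity g(λ) = n − rank(A − λI):
  rank(A − (6)·I) = 2, so dim ker(A − (6)·I) = n − 2 = 3

Summary:
  λ = 6: algebraic multiplicity = 5, geometric multiplicity = 3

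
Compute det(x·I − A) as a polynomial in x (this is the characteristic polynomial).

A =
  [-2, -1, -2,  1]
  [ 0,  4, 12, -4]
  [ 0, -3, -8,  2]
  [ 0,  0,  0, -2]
x^4 + 8*x^3 + 24*x^2 + 32*x + 16

Expanding det(x·I − A) (e.g. by cofactor expansion or by noting that A is similar to its Jordan form J, which has the same characteristic polynomial as A) gives
  χ_A(x) = x^4 + 8*x^3 + 24*x^2 + 32*x + 16
which factors as (x + 2)^4. The eigenvalues (with algebraic multiplicities) are λ = -2 with multiplicity 4.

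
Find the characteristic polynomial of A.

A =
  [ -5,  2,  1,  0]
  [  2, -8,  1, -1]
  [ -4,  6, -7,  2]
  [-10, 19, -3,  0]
x^4 + 20*x^3 + 150*x^2 + 500*x + 625

Expanding det(x·I − A) (e.g. by cofactor expansion or by noting that A is similar to its Jordan form J, which has the same characteristic polynomial as A) gives
  χ_A(x) = x^4 + 20*x^3 + 150*x^2 + 500*x + 625
which factors as (x + 5)^4. The eigenvalues (with algebraic multiplicities) are λ = -5 with multiplicity 4.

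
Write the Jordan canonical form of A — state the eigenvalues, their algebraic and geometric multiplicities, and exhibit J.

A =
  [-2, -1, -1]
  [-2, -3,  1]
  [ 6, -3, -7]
J_2(-4) ⊕ J_1(-4)

The characteristic polynomial is
  det(x·I − A) = x^3 + 12*x^2 + 48*x + 64 = (x + 4)^3

Eigenvalues and multiplicities (the geometric multiplicity of λ is n − rank(A − λI), which equals the number of Jordan blocks for λ):
  λ = -4: algebraic multiplicity = 3, geometric multiplicity = 2

Determining the block sizes for each eigenvalue:
  λ = -4: 2 blocks summing to 3 forces exactly one block of size 2 and the rest size 1 → block sizes [2, 1]

Assembling the blocks gives a Jordan form
J =
  [-4,  1,  0]
  [ 0, -4,  0]
  [ 0,  0, -4]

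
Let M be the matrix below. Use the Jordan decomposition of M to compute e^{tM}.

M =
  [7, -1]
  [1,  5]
e^{tM} =
  [t*exp(6*t) + exp(6*t), -t*exp(6*t)]
  [t*exp(6*t), -t*exp(6*t) + exp(6*t)]

Strategy: write M = P · J · P⁻¹ where J is a Jordan canonical form, so e^{tM} = P · e^{tJ} · P⁻¹, and e^{tJ} can be computed block-by-block.

M has Jordan form
J =
  [6, 1]
  [0, 6]
(up to reordering of blocks).

Per-block formulas:
  For a 2×2 Jordan block J_2(6): exp(t · J_2(6)) = e^(6t)·(I + t·N), where N is the 2×2 nilpotent shift.

After assembling e^{tJ} and conjugating by P, we get:

e^{tM} =
  [t*exp(6*t) + exp(6*t), -t*exp(6*t)]
  [t*exp(6*t), -t*exp(6*t) + exp(6*t)]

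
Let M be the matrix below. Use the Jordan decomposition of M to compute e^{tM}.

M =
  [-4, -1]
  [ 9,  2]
e^{tM} =
  [-3*t*exp(-t) + exp(-t), -t*exp(-t)]
  [9*t*exp(-t), 3*t*exp(-t) + exp(-t)]

Strategy: write M = P · J · P⁻¹ where J is a Jordan canonical form, so e^{tM} = P · e^{tJ} · P⁻¹, and e^{tJ} can be computed block-by-block.

M has Jordan form
J =
  [-1,  1]
  [ 0, -1]
(up to reordering of blocks).

Per-block formulas:
  For a 2×2 Jordan block J_2(-1): exp(t · J_2(-1)) = e^(-1t)·(I + t·N), where N is the 2×2 nilpotent shift.

After assembling e^{tJ} and conjugating by P, we get:

e^{tM} =
  [-3*t*exp(-t) + exp(-t), -t*exp(-t)]
  [9*t*exp(-t), 3*t*exp(-t) + exp(-t)]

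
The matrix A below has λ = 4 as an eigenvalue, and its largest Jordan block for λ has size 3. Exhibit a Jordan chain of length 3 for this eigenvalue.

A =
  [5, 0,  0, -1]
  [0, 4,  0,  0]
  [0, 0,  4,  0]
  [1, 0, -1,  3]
A Jordan chain for λ = 4 of length 3:
v_1 = (1, 0, 0, 1)ᵀ
v_2 = (0, 0, 0, -1)ᵀ
v_3 = (0, 0, 1, 0)ᵀ

Let N = A − (4)·I. We want v_3 with N^3 v_3 = 0 but N^2 v_3 ≠ 0; then v_{j-1} := N · v_j for j = 3, …, 2.

Pick v_3 = (0, 0, 1, 0)ᵀ.
Then v_2 = N · v_3 = (0, 0, 0, -1)ᵀ.
Then v_1 = N · v_2 = (1, 0, 0, 1)ᵀ.

Sanity check: (A − (4)·I) v_1 = (0, 0, 0, 0)ᵀ = 0. ✓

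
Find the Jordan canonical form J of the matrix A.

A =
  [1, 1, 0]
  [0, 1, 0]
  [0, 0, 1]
J_2(1) ⊕ J_1(1)

The characteristic polynomial is
  det(x·I − A) = x^3 - 3*x^2 + 3*x - 1 = (x - 1)^3

Eigenvalues and multiplicities (the geometric multiplicity of λ is n − rank(A − λI), which equals the number of Jordan blocks for λ):
  λ = 1: algebraic multiplicity = 3, geometric multiplicity = 2

Determining the block sizes for each eigenvalue:
  λ = 1: 2 blocks summing to 3 forces exactly one block of size 2 and the rest size 1 → block sizes [2, 1]

Assembling the blocks gives a Jordan form
J =
  [1, 1, 0]
  [0, 1, 0]
  [0, 0, 1]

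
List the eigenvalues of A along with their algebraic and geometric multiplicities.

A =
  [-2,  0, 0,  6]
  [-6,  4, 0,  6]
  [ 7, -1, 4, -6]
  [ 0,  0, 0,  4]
λ = -2: alg = 1, geom = 1; λ = 4: alg = 3, geom = 2

Step 1 — factor the characteristic polynomial to read off the algebraic multiplicities:
  χ_A(x) = (x - 4)^3*(x + 2)

Step 2 — compute geometric multiplicities via the rank-nullity identity g(λ) = n − rank(A − λI):
  rank(A − (-2)·I) = 3, so dim ker(A − (-2)·I) = n − 3 = 1
  rank(A − (4)·I) = 2, so dim ker(A − (4)·I) = n − 2 = 2

Summary:
  λ = -2: algebraic multiplicity = 1, geometric multiplicity = 1
  λ = 4: algebraic multiplicity = 3, geometric multiplicity = 2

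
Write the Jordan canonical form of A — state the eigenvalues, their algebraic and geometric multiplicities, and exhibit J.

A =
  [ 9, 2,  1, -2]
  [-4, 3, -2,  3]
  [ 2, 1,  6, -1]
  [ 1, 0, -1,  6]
J_3(6) ⊕ J_1(6)

The characteristic polynomial is
  det(x·I − A) = x^4 - 24*x^3 + 216*x^2 - 864*x + 1296 = (x - 6)^4

Eigenvalues and multiplicities (the geometric multiplicity of λ is n − rank(A − λI), which equals the number of Jordan blocks for λ):
  λ = 6: algebraic multiplicity = 4, geometric multiplicity = 2

Determining the block sizes for each eigenvalue:
  λ = 6: with am = 4 and gm = 2, the partition is not yet determined (e.g. several partitions of 4 into 2 parts exist). Let N = A − (6)·I. Computing rank(N^1) = 2, rank(N^2) = 1, rank(N^3) = 0; the number of blocks of size ≥ j is rank(N^{j−1}) − rank(N^j), giving [2, 1, 1]. So we have 1 block(s) of size 3, 1 block(s) of size 1 → block sizes [3, 1]

Assembling the blocks gives a Jordan form
J =
  [6, 1, 0, 0]
  [0, 6, 1, 0]
  [0, 0, 6, 0]
  [0, 0, 0, 6]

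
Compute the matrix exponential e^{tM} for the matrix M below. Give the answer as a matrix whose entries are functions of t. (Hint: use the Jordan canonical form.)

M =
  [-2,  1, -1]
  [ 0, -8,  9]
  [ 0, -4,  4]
e^{tM} =
  [exp(-2*t), -t^2*exp(-2*t) + t*exp(-2*t), 3*t^2*exp(-2*t)/2 - t*exp(-2*t)]
  [0, -6*t*exp(-2*t) + exp(-2*t), 9*t*exp(-2*t)]
  [0, -4*t*exp(-2*t), 6*t*exp(-2*t) + exp(-2*t)]

Strategy: write M = P · J · P⁻¹ where J is a Jordan canonical form, so e^{tM} = P · e^{tJ} · P⁻¹, and e^{tJ} can be computed block-by-block.

M has Jordan form
J =
  [-2,  1,  0]
  [ 0, -2,  1]
  [ 0,  0, -2]
(up to reordering of blocks).

Per-block formulas:
  For a 3×3 Jordan block J_3(-2): exp(t · J_3(-2)) = e^(-2t)·(I + t·N + (t^2/2)·N^2), where N is the 3×3 nilpotent shift.

After assembling e^{tJ} and conjugating by P, we get:

e^{tM} =
  [exp(-2*t), -t^2*exp(-2*t) + t*exp(-2*t), 3*t^2*exp(-2*t)/2 - t*exp(-2*t)]
  [0, -6*t*exp(-2*t) + exp(-2*t), 9*t*exp(-2*t)]
  [0, -4*t*exp(-2*t), 6*t*exp(-2*t) + exp(-2*t)]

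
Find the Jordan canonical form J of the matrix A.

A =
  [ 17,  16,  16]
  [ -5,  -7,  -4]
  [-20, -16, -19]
J_2(-3) ⊕ J_1(-3)

The characteristic polynomial is
  det(x·I − A) = x^3 + 9*x^2 + 27*x + 27 = (x + 3)^3

Eigenvalues and multiplicities (the geometric multiplicity of λ is n − rank(A − λI), which equals the number of Jordan blocks for λ):
  λ = -3: algebraic multiplicity = 3, geometric multiplicity = 2

Determining the block sizes for each eigenvalue:
  λ = -3: 2 blocks summing to 3 forces exactly one block of size 2 and the rest size 1 → block sizes [2, 1]

Assembling the blocks gives a Jordan form
J =
  [-3,  1,  0]
  [ 0, -3,  0]
  [ 0,  0, -3]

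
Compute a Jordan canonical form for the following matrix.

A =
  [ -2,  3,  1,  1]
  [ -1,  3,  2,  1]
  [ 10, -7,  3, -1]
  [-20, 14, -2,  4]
J_3(2) ⊕ J_1(2)

The characteristic polynomial is
  det(x·I − A) = x^4 - 8*x^3 + 24*x^2 - 32*x + 16 = (x - 2)^4

Eigenvalues and multiplicities (the geometric multiplicity of λ is n − rank(A − λI), which equals the number of Jordan blocks for λ):
  λ = 2: algebraic multiplicity = 4, geometric multiplicity = 2

Determining the block sizes for each eigenvalue:
  λ = 2: with am = 4 and gm = 2, the partition is not yet determined (e.g. several partitions of 4 into 2 parts exist). Let N = A − (2)·I. Computing rank(N^1) = 2, rank(N^2) = 1, rank(N^3) = 0; the number of blocks of size ≥ j is rank(N^{j−1}) − rank(N^j), giving [2, 1, 1]. So we have 1 block(s) of size 3, 1 block(s) of size 1 → block sizes [3, 1]

Assembling the blocks gives a Jordan form
J =
  [2, 1, 0, 0]
  [0, 2, 1, 0]
  [0, 0, 2, 0]
  [0, 0, 0, 2]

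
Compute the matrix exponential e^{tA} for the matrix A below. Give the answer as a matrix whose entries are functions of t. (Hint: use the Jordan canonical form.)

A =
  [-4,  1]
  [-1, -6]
e^{tA} =
  [t*exp(-5*t) + exp(-5*t), t*exp(-5*t)]
  [-t*exp(-5*t), -t*exp(-5*t) + exp(-5*t)]

Strategy: write A = P · J · P⁻¹ where J is a Jordan canonical form, so e^{tA} = P · e^{tJ} · P⁻¹, and e^{tJ} can be computed block-by-block.

A has Jordan form
J =
  [-5,  1]
  [ 0, -5]
(up to reordering of blocks).

Per-block formulas:
  For a 2×2 Jordan block J_2(-5): exp(t · J_2(-5)) = e^(-5t)·(I + t·N), where N is the 2×2 nilpotent shift.

After assembling e^{tJ} and conjugating by P, we get:

e^{tA} =
  [t*exp(-5*t) + exp(-5*t), t*exp(-5*t)]
  [-t*exp(-5*t), -t*exp(-5*t) + exp(-5*t)]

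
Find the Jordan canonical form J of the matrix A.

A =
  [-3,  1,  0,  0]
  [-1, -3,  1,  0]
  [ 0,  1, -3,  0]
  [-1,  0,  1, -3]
J_3(-3) ⊕ J_1(-3)

The characteristic polynomial is
  det(x·I − A) = x^4 + 12*x^3 + 54*x^2 + 108*x + 81 = (x + 3)^4

Eigenvalues and multiplicities (the geometric multiplicity of λ is n − rank(A − λI), which equals the number of Jordan blocks for λ):
  λ = -3: algebraic multiplicity = 4, geometric multiplicity = 2

Determining the block sizes for each eigenvalue:
  λ = -3: with am = 4 and gm = 2, the partition is not yet determined (e.g. several partitions of 4 into 2 parts exist). Let N = A − (-3)·I. Computing rank(N^1) = 2, rank(N^2) = 1, rank(N^3) = 0; the number of blocks of size ≥ j is rank(N^{j−1}) − rank(N^j), giving [2, 1, 1]. So we have 1 block(s) of size 3, 1 block(s) of size 1 → block sizes [3, 1]

Assembling the blocks gives a Jordan form
J =
  [-3,  1,  0,  0]
  [ 0, -3,  1,  0]
  [ 0,  0, -3,  0]
  [ 0,  0,  0, -3]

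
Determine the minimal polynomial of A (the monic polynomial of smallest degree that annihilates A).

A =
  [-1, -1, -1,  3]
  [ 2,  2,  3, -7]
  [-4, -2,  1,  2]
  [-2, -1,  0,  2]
x^3 - 3*x^2 + 3*x - 1

The characteristic polynomial is χ_A(x) = (x - 1)^4, so the eigenvalues are known. The minimal polynomial is
  m_A(x) = Π_λ (x − λ)^{k_λ}
where k_λ is the size of the *largest* Jordan block for λ (equivalently, the smallest k with (A − λI)^k v = 0 for every generalised eigenvector v of λ).

  λ = 1: largest Jordan block has size 3, contributing (x − 1)^3

So m_A(x) = (x - 1)^3 = x^3 - 3*x^2 + 3*x - 1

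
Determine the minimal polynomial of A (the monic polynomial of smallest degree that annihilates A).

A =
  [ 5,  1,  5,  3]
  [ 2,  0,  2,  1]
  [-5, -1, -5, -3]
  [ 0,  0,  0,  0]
x^3

The characteristic polynomial is χ_A(x) = x^4, so the eigenvalues are known. The minimal polynomial is
  m_A(x) = Π_λ (x − λ)^{k_λ}
where k_λ is the size of the *largest* Jordan block for λ (equivalently, the smallest k with (A − λI)^k v = 0 for every generalised eigenvector v of λ).

  λ = 0: largest Jordan block has size 3, contributing (x − 0)^3

So m_A(x) = x^3 = x^3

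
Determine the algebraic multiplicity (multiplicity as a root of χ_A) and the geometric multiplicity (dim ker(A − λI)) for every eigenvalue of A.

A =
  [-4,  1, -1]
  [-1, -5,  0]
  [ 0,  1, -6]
λ = -5: alg = 3, geom = 1

Step 1 — factor the characteristic polynomial to read off the algebraic multiplicities:
  χ_A(x) = (x + 5)^3

Step 2 — compute geometric multiplicities via the rank-nullity identity g(λ) = n − rank(A − λI):
  rank(A − (-5)·I) = 2, so dim ker(A − (-5)·I) = n − 2 = 1

Summary:
  λ = -5: algebraic multiplicity = 3, geometric multiplicity = 1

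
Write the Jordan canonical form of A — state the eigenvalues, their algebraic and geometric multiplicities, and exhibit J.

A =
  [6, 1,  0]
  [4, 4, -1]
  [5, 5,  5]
J_3(5)

The characteristic polynomial is
  det(x·I − A) = x^3 - 15*x^2 + 75*x - 125 = (x - 5)^3

Eigenvalues and multiplicities (the geometric multiplicity of λ is n − rank(A − λI), which equals the number of Jordan blocks for λ):
  λ = 5: algebraic multiplicity = 3, geometric multiplicity = 1

Determining the block sizes for each eigenvalue:
  λ = 5: one block (gm = 1), so the single block has size am = 3 → block sizes [3]

Assembling the blocks gives a Jordan form
J =
  [5, 1, 0]
  [0, 5, 1]
  [0, 0, 5]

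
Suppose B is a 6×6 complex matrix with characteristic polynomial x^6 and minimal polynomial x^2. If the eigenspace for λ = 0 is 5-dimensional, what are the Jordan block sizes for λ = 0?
Block sizes for λ = 0: [2, 1, 1, 1, 1]

Step 1 — from the characteristic polynomial, algebraic multiplicity of λ = 0 is 6. From dim ker(B − (0)·I) = 5, there are exactly 5 Jordan blocks for λ = 0.
Step 2 — from the minimal polynomial, the factor (x − 0)^2 tells us the largest block for λ = 0 has size 2.
Step 3 — with total size 6, 5 blocks, and largest block 2, the block sizes (in nonincreasing order) are [2, 1, 1, 1, 1].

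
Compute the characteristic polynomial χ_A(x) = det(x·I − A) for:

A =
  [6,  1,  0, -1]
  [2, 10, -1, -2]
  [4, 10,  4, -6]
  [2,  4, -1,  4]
x^4 - 24*x^3 + 216*x^2 - 864*x + 1296

Expanding det(x·I − A) (e.g. by cofactor expansion or by noting that A is similar to its Jordan form J, which has the same characteristic polynomial as A) gives
  χ_A(x) = x^4 - 24*x^3 + 216*x^2 - 864*x + 1296
which factors as (x - 6)^4. The eigenvalues (with algebraic multiplicities) are λ = 6 with multiplicity 4.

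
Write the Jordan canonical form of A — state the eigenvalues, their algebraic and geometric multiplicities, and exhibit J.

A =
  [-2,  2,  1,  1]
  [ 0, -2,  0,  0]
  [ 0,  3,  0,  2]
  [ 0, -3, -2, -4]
J_2(-2) ⊕ J_2(-2)

The characteristic polynomial is
  det(x·I − A) = x^4 + 8*x^3 + 24*x^2 + 32*x + 16 = (x + 2)^4

Eigenvalues and multiplicities (the geometric multiplicity of λ is n − rank(A − λI), which equals the number of Jordan blocks for λ):
  λ = -2: algebraic multiplicity = 4, geometric multiplicity = 2

Determining the block sizes for each eigenvalue:
  λ = -2: with am = 4 and gm = 2, the partition is not yet determined (e.g. several partitions of 4 into 2 parts exist). Let N = A − (-2)·I. Computing rank(N^1) = 2, rank(N^2) = 0; the number of blocks of size ≥ j is rank(N^{j−1}) − rank(N^j), giving [2, 2]. So we have 2 block(s) of size 2 → block sizes [2, 2]

Assembling the blocks gives a Jordan form
J =
  [-2,  1,  0,  0]
  [ 0, -2,  0,  0]
  [ 0,  0, -2,  1]
  [ 0,  0,  0, -2]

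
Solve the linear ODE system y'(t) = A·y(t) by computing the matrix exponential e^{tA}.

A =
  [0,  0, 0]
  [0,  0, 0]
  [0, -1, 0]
e^{tA} =
  [1, 0, 0]
  [0, 1, 0]
  [0, -t, 1]

Strategy: write A = P · J · P⁻¹ where J is a Jordan canonical form, so e^{tA} = P · e^{tJ} · P⁻¹, and e^{tJ} can be computed block-by-block.

A has Jordan form
J =
  [0, 1, 0]
  [0, 0, 0]
  [0, 0, 0]
(up to reordering of blocks).

Per-block formulas:
  For a 1×1 block at λ = 0: exp(t · [0]) = [e^(0t)].
  For a 2×2 Jordan block J_2(0): exp(t · J_2(0)) = e^(0t)·(I + t·N), where N is the 2×2 nilpotent shift.

After assembling e^{tJ} and conjugating by P, we get:

e^{tA} =
  [1, 0, 0]
  [0, 1, 0]
  [0, -t, 1]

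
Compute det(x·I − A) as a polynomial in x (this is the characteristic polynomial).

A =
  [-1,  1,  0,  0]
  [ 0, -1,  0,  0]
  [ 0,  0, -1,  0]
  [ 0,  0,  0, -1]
x^4 + 4*x^3 + 6*x^2 + 4*x + 1

Expanding det(x·I − A) (e.g. by cofactor expansion or by noting that A is similar to its Jordan form J, which has the same characteristic polynomial as A) gives
  χ_A(x) = x^4 + 4*x^3 + 6*x^2 + 4*x + 1
which factors as (x + 1)^4. The eigenvalues (with algebraic multiplicities) are λ = -1 with multiplicity 4.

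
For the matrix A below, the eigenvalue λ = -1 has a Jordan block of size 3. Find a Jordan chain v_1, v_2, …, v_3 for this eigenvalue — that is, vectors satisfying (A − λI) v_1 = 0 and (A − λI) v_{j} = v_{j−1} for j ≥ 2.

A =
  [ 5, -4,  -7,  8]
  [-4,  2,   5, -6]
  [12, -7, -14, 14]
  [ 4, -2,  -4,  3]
A Jordan chain for λ = -1 of length 3:
v_1 = (-3, 2, -6, -2)ᵀ
v_2 = (-4, 3, -7, -2)ᵀ
v_3 = (0, 1, 0, 0)ᵀ

Let N = A − (-1)·I. We want v_3 with N^3 v_3 = 0 but N^2 v_3 ≠ 0; then v_{j-1} := N · v_j for j = 3, …, 2.

Pick v_3 = (0, 1, 0, 0)ᵀ.
Then v_2 = N · v_3 = (-4, 3, -7, -2)ᵀ.
Then v_1 = N · v_2 = (-3, 2, -6, -2)ᵀ.

Sanity check: (A − (-1)·I) v_1 = (0, 0, 0, 0)ᵀ = 0. ✓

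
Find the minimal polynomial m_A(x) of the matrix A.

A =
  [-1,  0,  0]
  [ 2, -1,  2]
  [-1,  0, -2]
x^2 + 3*x + 2

The characteristic polynomial is χ_A(x) = (x + 1)^2*(x + 2), so the eigenvalues are known. The minimal polynomial is
  m_A(x) = Π_λ (x − λ)^{k_λ}
where k_λ is the size of the *largest* Jordan block for λ (equivalently, the smallest k with (A − λI)^k v = 0 for every generalised eigenvector v of λ).

  λ = -2: largest Jordan block has size 1, contributing (x + 2)
  λ = -1: largest Jordan block has size 1, contributing (x + 1)

So m_A(x) = (x + 1)*(x + 2) = x^2 + 3*x + 2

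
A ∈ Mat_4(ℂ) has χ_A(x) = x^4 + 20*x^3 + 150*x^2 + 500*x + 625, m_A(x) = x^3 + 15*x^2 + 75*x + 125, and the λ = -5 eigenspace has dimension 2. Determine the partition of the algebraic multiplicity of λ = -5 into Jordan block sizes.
Block sizes for λ = -5: [3, 1]

Step 1 — from the characteristic polynomial, algebraic multiplicity of λ = -5 is 4. From dim ker(A − (-5)·I) = 2, there are exactly 2 Jordan blocks for λ = -5.
Step 2 — from the minimal polynomial, the factor (x + 5)^3 tells us the largest block for λ = -5 has size 3.
Step 3 — with total size 4, 2 blocks, and largest block 3, the block sizes (in nonincreasing order) are [3, 1].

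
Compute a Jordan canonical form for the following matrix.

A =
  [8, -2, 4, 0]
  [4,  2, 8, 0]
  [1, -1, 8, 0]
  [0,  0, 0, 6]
J_2(6) ⊕ J_1(6) ⊕ J_1(6)

The characteristic polynomial is
  det(x·I − A) = x^4 - 24*x^3 + 216*x^2 - 864*x + 1296 = (x - 6)^4

Eigenvalues and multiplicities (the geometric multiplicity of λ is n − rank(A − λI), which equals the number of Jordan blocks for λ):
  λ = 6: algebraic multiplicity = 4, geometric multiplicity = 3

Determining the block sizes for each eigenvalue:
  λ = 6: 3 blocks summing to 4 forces exactly one block of size 2 and the rest size 1 → block sizes [2, 1, 1]

Assembling the blocks gives a Jordan form
J =
  [6, 1, 0, 0]
  [0, 6, 0, 0]
  [0, 0, 6, 0]
  [0, 0, 0, 6]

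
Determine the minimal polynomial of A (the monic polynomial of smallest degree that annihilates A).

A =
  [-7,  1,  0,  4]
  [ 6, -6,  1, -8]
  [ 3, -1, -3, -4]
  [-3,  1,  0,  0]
x^3 + 12*x^2 + 48*x + 64

The characteristic polynomial is χ_A(x) = (x + 4)^4, so the eigenvalues are known. The minimal polynomial is
  m_A(x) = Π_λ (x − λ)^{k_λ}
where k_λ is the size of the *largest* Jordan block for λ (equivalently, the smallest k with (A − λI)^k v = 0 for every generalised eigenvector v of λ).

  λ = -4: largest Jordan block has size 3, contributing (x + 4)^3

So m_A(x) = (x + 4)^3 = x^3 + 12*x^2 + 48*x + 64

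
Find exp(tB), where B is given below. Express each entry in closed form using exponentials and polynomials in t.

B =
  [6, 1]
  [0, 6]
e^{tB} =
  [exp(6*t), t*exp(6*t)]
  [0, exp(6*t)]

Strategy: write B = P · J · P⁻¹ where J is a Jordan canonical form, so e^{tB} = P · e^{tJ} · P⁻¹, and e^{tJ} can be computed block-by-block.

B has Jordan form
J =
  [6, 1]
  [0, 6]
(up to reordering of blocks).

Per-block formulas:
  For a 2×2 Jordan block J_2(6): exp(t · J_2(6)) = e^(6t)·(I + t·N), where N is the 2×2 nilpotent shift.

After assembling e^{tJ} and conjugating by P, we get:

e^{tB} =
  [exp(6*t), t*exp(6*t)]
  [0, exp(6*t)]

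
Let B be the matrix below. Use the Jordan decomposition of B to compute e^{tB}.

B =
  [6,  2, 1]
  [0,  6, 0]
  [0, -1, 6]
e^{tB} =
  [exp(6*t), -t^2*exp(6*t)/2 + 2*t*exp(6*t), t*exp(6*t)]
  [0, exp(6*t), 0]
  [0, -t*exp(6*t), exp(6*t)]

Strategy: write B = P · J · P⁻¹ where J is a Jordan canonical form, so e^{tB} = P · e^{tJ} · P⁻¹, and e^{tJ} can be computed block-by-block.

B has Jordan form
J =
  [6, 1, 0]
  [0, 6, 1]
  [0, 0, 6]
(up to reordering of blocks).

Per-block formulas:
  For a 3×3 Jordan block J_3(6): exp(t · J_3(6)) = e^(6t)·(I + t·N + (t^2/2)·N^2), where N is the 3×3 nilpotent shift.

After assembling e^{tJ} and conjugating by P, we get:

e^{tB} =
  [exp(6*t), -t^2*exp(6*t)/2 + 2*t*exp(6*t), t*exp(6*t)]
  [0, exp(6*t), 0]
  [0, -t*exp(6*t), exp(6*t)]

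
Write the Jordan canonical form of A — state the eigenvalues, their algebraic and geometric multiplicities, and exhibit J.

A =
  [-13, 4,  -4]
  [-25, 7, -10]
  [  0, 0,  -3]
J_2(-3) ⊕ J_1(-3)

The characteristic polynomial is
  det(x·I − A) = x^3 + 9*x^2 + 27*x + 27 = (x + 3)^3

Eigenvalues and multiplicities (the geometric multiplicity of λ is n − rank(A − λI), which equals the number of Jordan blocks for λ):
  λ = -3: algebraic multiplicity = 3, geometric multiplicity = 2

Determining the block sizes for each eigenvalue:
  λ = -3: 2 blocks summing to 3 forces exactly one block of size 2 and the rest size 1 → block sizes [2, 1]

Assembling the blocks gives a Jordan form
J =
  [-3,  1,  0]
  [ 0, -3,  0]
  [ 0,  0, -3]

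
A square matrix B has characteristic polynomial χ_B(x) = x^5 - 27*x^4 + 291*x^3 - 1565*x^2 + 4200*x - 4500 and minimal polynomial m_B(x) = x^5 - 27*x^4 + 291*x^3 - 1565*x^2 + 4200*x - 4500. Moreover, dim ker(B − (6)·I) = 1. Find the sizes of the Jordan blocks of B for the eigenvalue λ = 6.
Block sizes for λ = 6: [2]

Step 1 — from the characteristic polynomial, algebraic multiplicity of λ = 6 is 2. From dim ker(B − (6)·I) = 1, there are exactly 1 Jordan blocks for λ = 6.
Step 2 — from the minimal polynomial, the factor (x − 6)^2 tells us the largest block for λ = 6 has size 2.
Step 3 — with total size 2, 1 blocks, and largest block 2, the block sizes (in nonincreasing order) are [2].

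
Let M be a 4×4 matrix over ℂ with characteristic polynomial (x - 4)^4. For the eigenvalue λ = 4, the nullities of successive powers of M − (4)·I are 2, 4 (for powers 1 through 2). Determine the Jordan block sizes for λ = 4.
Block sizes for λ = 4: [2, 2]

From the dimensions of kernels of powers, the number of Jordan blocks of size at least j is d_j − d_{j−1} where d_j = dim ker(N^j) (with d_0 = 0). Computing the differences gives [2, 2].
The number of blocks of size exactly k is (#blocks of size ≥ k) − (#blocks of size ≥ k + 1), so the partition is: 2 block(s) of size 2.
In nonincreasing order the block sizes are [2, 2].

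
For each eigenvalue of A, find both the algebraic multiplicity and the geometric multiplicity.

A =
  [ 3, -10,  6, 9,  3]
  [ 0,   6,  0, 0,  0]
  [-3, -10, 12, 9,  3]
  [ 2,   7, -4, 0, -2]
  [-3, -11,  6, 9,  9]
λ = 6: alg = 5, geom = 3

Step 1 — factor the characteristic polynomial to read off the algebraic multiplicities:
  χ_A(x) = (x - 6)^5

Step 2 — compute geometric multiplicities via the rank-nullity identity g(λ) = n − rank(A − λI):
  rank(A − (6)·I) = 2, so dim ker(A − (6)·I) = n − 2 = 3

Summary:
  λ = 6: algebraic multiplicity = 5, geometric multiplicity = 3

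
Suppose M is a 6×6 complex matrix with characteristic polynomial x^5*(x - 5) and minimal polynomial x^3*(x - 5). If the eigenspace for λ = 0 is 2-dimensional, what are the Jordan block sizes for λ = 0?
Block sizes for λ = 0: [3, 2]

Step 1 — from the characteristic polynomial, algebraic multiplicity of λ = 0 is 5. From dim ker(M − (0)·I) = 2, there are exactly 2 Jordan blocks for λ = 0.
Step 2 — from the minimal polynomial, the factor (x − 0)^3 tells us the largest block for λ = 0 has size 3.
Step 3 — with total size 5, 2 blocks, and largest block 3, the block sizes (in nonincreasing order) are [3, 2].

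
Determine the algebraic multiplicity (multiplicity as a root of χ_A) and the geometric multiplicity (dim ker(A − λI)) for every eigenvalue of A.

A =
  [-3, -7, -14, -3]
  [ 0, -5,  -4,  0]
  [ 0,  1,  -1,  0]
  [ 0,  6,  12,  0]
λ = -3: alg = 3, geom = 2; λ = 0: alg = 1, geom = 1

Step 1 — factor the characteristic polynomial to read off the algebraic multiplicities:
  χ_A(x) = x*(x + 3)^3

Step 2 — compute geometric multiplicities via the rank-nullity identity g(λ) = n − rank(A − λI):
  rank(A − (-3)·I) = 2, so dim ker(A − (-3)·I) = n − 2 = 2
  rank(A − (0)·I) = 3, so dim ker(A − (0)·I) = n − 3 = 1

Summary:
  λ = -3: algebraic multiplicity = 3, geometric multiplicity = 2
  λ = 0: algebraic multiplicity = 1, geometric multiplicity = 1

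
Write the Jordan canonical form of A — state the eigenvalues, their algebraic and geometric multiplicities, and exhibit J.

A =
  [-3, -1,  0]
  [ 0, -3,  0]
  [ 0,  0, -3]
J_2(-3) ⊕ J_1(-3)

The characteristic polynomial is
  det(x·I − A) = x^3 + 9*x^2 + 27*x + 27 = (x + 3)^3

Eigenvalues and multiplicities (the geometric multiplicity of λ is n − rank(A − λI), which equals the number of Jordan blocks for λ):
  λ = -3: algebraic multiplicity = 3, geometric multiplicity = 2

Determining the block sizes for each eigenvalue:
  λ = -3: 2 blocks summing to 3 forces exactly one block of size 2 and the rest size 1 → block sizes [2, 1]

Assembling the blocks gives a Jordan form
J =
  [-3,  1,  0]
  [ 0, -3,  0]
  [ 0,  0, -3]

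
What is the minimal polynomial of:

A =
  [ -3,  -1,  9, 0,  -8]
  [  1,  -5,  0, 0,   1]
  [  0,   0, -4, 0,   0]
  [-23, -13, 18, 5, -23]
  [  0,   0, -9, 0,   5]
x^3 + 3*x^2 - 24*x - 80

The characteristic polynomial is χ_A(x) = (x - 5)^2*(x + 4)^3, so the eigenvalues are known. The minimal polynomial is
  m_A(x) = Π_λ (x − λ)^{k_λ}
where k_λ is the size of the *largest* Jordan block for λ (equivalently, the smallest k with (A − λI)^k v = 0 for every generalised eigenvector v of λ).

  λ = -4: largest Jordan block has size 2, contributing (x + 4)^2
  λ = 5: largest Jordan block has size 1, contributing (x − 5)

So m_A(x) = (x - 5)*(x + 4)^2 = x^3 + 3*x^2 - 24*x - 80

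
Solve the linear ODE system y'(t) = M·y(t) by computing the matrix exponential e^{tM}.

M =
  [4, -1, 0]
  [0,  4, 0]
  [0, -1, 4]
e^{tM} =
  [exp(4*t), -t*exp(4*t), 0]
  [0, exp(4*t), 0]
  [0, -t*exp(4*t), exp(4*t)]

Strategy: write M = P · J · P⁻¹ where J is a Jordan canonical form, so e^{tM} = P · e^{tJ} · P⁻¹, and e^{tJ} can be computed block-by-block.

M has Jordan form
J =
  [4, 1, 0]
  [0, 4, 0]
  [0, 0, 4]
(up to reordering of blocks).

Per-block formulas:
  For a 2×2 Jordan block J_2(4): exp(t · J_2(4)) = e^(4t)·(I + t·N), where N is the 2×2 nilpotent shift.
  For a 1×1 block at λ = 4: exp(t · [4]) = [e^(4t)].

After assembling e^{tJ} and conjugating by P, we get:

e^{tM} =
  [exp(4*t), -t*exp(4*t), 0]
  [0, exp(4*t), 0]
  [0, -t*exp(4*t), exp(4*t)]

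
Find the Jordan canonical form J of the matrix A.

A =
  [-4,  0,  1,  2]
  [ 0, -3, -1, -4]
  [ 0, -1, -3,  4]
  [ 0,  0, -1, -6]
J_3(-4) ⊕ J_1(-4)

The characteristic polynomial is
  det(x·I − A) = x^4 + 16*x^3 + 96*x^2 + 256*x + 256 = (x + 4)^4

Eigenvalues and multiplicities (the geometric multiplicity of λ is n − rank(A − λI), which equals the number of Jordan blocks for λ):
  λ = -4: algebraic multiplicity = 4, geometric multiplicity = 2

Determining the block sizes for each eigenvalue:
  λ = -4: with am = 4 and gm = 2, the partition is not yet determined (e.g. several partitions of 4 into 2 parts exist). Let N = A − (-4)·I. Computing rank(N^1) = 2, rank(N^2) = 1, rank(N^3) = 0; the number of blocks of size ≥ j is rank(N^{j−1}) − rank(N^j), giving [2, 1, 1]. So we have 1 block(s) of size 3, 1 block(s) of size 1 → block sizes [3, 1]

Assembling the blocks gives a Jordan form
J =
  [-4,  1,  0,  0]
  [ 0, -4,  1,  0]
  [ 0,  0, -4,  0]
  [ 0,  0,  0, -4]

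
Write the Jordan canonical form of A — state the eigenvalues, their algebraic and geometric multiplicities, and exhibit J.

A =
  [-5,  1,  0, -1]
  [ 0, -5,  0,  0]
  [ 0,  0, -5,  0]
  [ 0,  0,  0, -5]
J_2(-5) ⊕ J_1(-5) ⊕ J_1(-5)

The characteristic polynomial is
  det(x·I − A) = x^4 + 20*x^3 + 150*x^2 + 500*x + 625 = (x + 5)^4

Eigenvalues and multiplicities (the geometric multiplicity of λ is n − rank(A − λI), which equals the number of Jordan blocks for λ):
  λ = -5: algebraic multiplicity = 4, geometric multiplicity = 3

Determining the block sizes for each eigenvalue:
  λ = -5: 3 blocks summing to 4 forces exactly one block of size 2 and the rest size 1 → block sizes [2, 1, 1]

Assembling the blocks gives a Jordan form
J =
  [-5,  1,  0,  0]
  [ 0, -5,  0,  0]
  [ 0,  0, -5,  0]
  [ 0,  0,  0, -5]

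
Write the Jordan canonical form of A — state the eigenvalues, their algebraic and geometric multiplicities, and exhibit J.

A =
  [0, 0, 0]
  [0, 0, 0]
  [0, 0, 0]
J_1(0) ⊕ J_1(0) ⊕ J_1(0)

The characteristic polynomial is
  det(x·I − A) = x^3

Eigenvalues and multiplicities (the geometric multiplicity of λ is n − rank(A − λI), which equals the number of Jordan blocks for λ):
  λ = 0: algebraic multiplicity = 3, geometric multiplicity = 3

Determining the block sizes for each eigenvalue:
  λ = 0: gm = am = 3, so every block has size 1 → block sizes [1, 1, 1]

Assembling the blocks gives a Jordan form
J =
  [0, 0, 0]
  [0, 0, 0]
  [0, 0, 0]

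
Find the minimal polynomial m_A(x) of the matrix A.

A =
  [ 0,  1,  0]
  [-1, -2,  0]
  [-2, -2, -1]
x^2 + 2*x + 1

The characteristic polynomial is χ_A(x) = (x + 1)^3, so the eigenvalues are known. The minimal polynomial is
  m_A(x) = Π_λ (x − λ)^{k_λ}
where k_λ is the size of the *largest* Jordan block for λ (equivalently, the smallest k with (A − λI)^k v = 0 for every generalised eigenvector v of λ).

  λ = -1: largest Jordan block has size 2, contributing (x + 1)^2

So m_A(x) = (x + 1)^2 = x^2 + 2*x + 1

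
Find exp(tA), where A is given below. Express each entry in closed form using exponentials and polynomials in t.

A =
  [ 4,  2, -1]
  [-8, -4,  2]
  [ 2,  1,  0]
e^{tA} =
  [-t^2 + 4*t + 1, -t^2/2 + 2*t, -t]
  [2*t^2 - 8*t, t^2 - 4*t + 1, 2*t]
  [2*t, t, 1]

Strategy: write A = P · J · P⁻¹ where J is a Jordan canonical form, so e^{tA} = P · e^{tJ} · P⁻¹, and e^{tJ} can be computed block-by-block.

A has Jordan form
J =
  [0, 1, 0]
  [0, 0, 1]
  [0, 0, 0]
(up to reordering of blocks).

Per-block formulas:
  For a 3×3 Jordan block J_3(0): exp(t · J_3(0)) = e^(0t)·(I + t·N + (t^2/2)·N^2), where N is the 3×3 nilpotent shift.

After assembling e^{tJ} and conjugating by P, we get:

e^{tA} =
  [-t^2 + 4*t + 1, -t^2/2 + 2*t, -t]
  [2*t^2 - 8*t, t^2 - 4*t + 1, 2*t]
  [2*t, t, 1]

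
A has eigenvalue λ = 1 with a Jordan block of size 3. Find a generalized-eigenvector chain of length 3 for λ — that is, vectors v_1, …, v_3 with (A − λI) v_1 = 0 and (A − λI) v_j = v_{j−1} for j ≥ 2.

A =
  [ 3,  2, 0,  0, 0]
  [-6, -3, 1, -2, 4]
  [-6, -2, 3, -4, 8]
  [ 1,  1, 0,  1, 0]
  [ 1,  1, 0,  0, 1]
A Jordan chain for λ = 1 of length 3:
v_1 = (-8, 8, -8, -4, -4)ᵀ
v_2 = (2, -6, -6, 1, 1)ᵀ
v_3 = (1, 0, 0, 0, 0)ᵀ

Let N = A − (1)·I. We want v_3 with N^3 v_3 = 0 but N^2 v_3 ≠ 0; then v_{j-1} := N · v_j for j = 3, …, 2.

Pick v_3 = (1, 0, 0, 0, 0)ᵀ.
Then v_2 = N · v_3 = (2, -6, -6, 1, 1)ᵀ.
Then v_1 = N · v_2 = (-8, 8, -8, -4, -4)ᵀ.

Sanity check: (A − (1)·I) v_1 = (0, 0, 0, 0, 0)ᵀ = 0. ✓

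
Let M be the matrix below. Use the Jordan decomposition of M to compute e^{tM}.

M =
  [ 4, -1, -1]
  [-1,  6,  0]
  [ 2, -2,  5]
e^{tM} =
  [-t*exp(5*t) + exp(5*t), t^2*exp(5*t) - t*exp(5*t), t^2*exp(5*t)/2 - t*exp(5*t)]
  [-t*exp(5*t), t^2*exp(5*t) + t*exp(5*t) + exp(5*t), t^2*exp(5*t)/2]
  [2*t*exp(5*t), -2*t^2*exp(5*t) - 2*t*exp(5*t), -t^2*exp(5*t) + exp(5*t)]

Strategy: write M = P · J · P⁻¹ where J is a Jordan canonical form, so e^{tM} = P · e^{tJ} · P⁻¹, and e^{tJ} can be computed block-by-block.

M has Jordan form
J =
  [5, 1, 0]
  [0, 5, 1]
  [0, 0, 5]
(up to reordering of blocks).

Per-block formulas:
  For a 3×3 Jordan block J_3(5): exp(t · J_3(5)) = e^(5t)·(I + t·N + (t^2/2)·N^2), where N is the 3×3 nilpotent shift.

After assembling e^{tJ} and conjugating by P, we get:

e^{tM} =
  [-t*exp(5*t) + exp(5*t), t^2*exp(5*t) - t*exp(5*t), t^2*exp(5*t)/2 - t*exp(5*t)]
  [-t*exp(5*t), t^2*exp(5*t) + t*exp(5*t) + exp(5*t), t^2*exp(5*t)/2]
  [2*t*exp(5*t), -2*t^2*exp(5*t) - 2*t*exp(5*t), -t^2*exp(5*t) + exp(5*t)]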